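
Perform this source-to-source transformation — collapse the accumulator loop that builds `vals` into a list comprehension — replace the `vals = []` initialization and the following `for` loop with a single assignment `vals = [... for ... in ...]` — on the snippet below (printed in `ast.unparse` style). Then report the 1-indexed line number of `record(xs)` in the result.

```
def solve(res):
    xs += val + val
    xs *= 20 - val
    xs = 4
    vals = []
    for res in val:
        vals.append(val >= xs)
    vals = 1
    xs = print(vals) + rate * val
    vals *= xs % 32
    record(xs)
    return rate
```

9

Transformed code:
def solve(res):
    xs += val + val
    xs *= 20 - val
    xs = 4
    vals = [val >= xs for res in val]
    vals = 1
    xs = print(vals) + rate * val
    vals *= xs % 32
    record(xs)
    return rate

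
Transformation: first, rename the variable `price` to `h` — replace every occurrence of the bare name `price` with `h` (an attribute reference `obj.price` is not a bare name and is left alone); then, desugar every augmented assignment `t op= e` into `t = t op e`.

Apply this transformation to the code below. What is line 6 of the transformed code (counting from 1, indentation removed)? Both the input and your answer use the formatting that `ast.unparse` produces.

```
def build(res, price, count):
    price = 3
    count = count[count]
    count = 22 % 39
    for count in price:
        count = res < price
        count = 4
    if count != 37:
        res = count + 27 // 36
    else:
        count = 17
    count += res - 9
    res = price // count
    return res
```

count = res < h

Transformed code:
def build(res, h, count):
    h = 3
    count = count[count]
    count = 22 % 39
    for count in h:
        count = res < h
        count = 4
    if count != 37:
        res = count + 27 // 36
    else:
        count = 17
    count = count + (res - 9)
    res = h // count
    return res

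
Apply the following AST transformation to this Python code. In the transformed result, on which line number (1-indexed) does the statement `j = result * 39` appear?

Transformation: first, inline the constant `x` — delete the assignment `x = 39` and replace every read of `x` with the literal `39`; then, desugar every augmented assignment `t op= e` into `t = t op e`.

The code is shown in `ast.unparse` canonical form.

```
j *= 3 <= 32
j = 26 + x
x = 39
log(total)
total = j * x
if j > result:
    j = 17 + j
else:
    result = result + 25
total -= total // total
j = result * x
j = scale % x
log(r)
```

10

Transformed code:
j = j * (3 <= 32)
j = 26 + 39
log(total)
total = j * 39
if j > result:
    j = 17 + j
else:
    result = result + 25
total = total - total // total
j = result * 39
j = scale % 39
log(r)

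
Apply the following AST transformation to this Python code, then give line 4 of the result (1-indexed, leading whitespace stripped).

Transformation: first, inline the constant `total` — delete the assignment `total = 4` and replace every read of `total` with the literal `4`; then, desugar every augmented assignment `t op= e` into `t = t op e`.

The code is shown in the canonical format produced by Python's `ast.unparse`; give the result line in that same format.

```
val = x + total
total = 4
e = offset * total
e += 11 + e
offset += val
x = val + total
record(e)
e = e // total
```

offset = offset + val

Transformed code:
val = x + 4
e = offset * 4
e = e + (11 + e)
offset = offset + val
x = val + 4
record(e)
e = e // 4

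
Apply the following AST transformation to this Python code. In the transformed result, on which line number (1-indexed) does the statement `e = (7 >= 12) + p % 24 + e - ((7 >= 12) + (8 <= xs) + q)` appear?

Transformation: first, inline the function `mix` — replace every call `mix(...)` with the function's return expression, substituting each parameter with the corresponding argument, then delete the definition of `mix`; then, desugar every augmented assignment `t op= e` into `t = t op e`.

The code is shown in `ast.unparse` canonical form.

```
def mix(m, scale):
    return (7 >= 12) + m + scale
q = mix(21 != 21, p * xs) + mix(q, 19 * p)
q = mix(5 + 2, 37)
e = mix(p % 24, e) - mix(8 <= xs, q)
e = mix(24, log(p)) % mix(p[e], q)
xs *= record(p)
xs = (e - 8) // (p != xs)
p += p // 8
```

Transformed code:
q = (7 >= 12) + (21 != 21) + p * xs + ((7 >= 12) + q + 19 * p)
q = (7 >= 12) + (5 + 2) + 37
e = (7 >= 12) + p % 24 + e - ((7 >= 12) + (8 <= xs) + q)
e = ((7 >= 12) + 24 + log(p)) % ((7 >= 12) + p[e] + q)
xs = xs * record(p)
xs = (e - 8) // (p != xs)
p = p + p // 8

3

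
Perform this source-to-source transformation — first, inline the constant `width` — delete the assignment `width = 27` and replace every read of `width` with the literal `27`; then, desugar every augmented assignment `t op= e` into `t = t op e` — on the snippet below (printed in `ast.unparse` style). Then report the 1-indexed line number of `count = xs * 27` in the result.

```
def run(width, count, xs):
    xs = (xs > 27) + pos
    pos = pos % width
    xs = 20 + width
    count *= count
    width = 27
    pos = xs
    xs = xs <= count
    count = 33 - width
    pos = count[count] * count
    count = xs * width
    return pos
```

10

Transformed code:
def run(width, count, xs):
    xs = (xs > 27) + pos
    pos = pos % 27
    xs = 20 + 27
    count = count * count
    pos = xs
    xs = xs <= count
    count = 33 - 27
    pos = count[count] * count
    count = xs * 27
    return pos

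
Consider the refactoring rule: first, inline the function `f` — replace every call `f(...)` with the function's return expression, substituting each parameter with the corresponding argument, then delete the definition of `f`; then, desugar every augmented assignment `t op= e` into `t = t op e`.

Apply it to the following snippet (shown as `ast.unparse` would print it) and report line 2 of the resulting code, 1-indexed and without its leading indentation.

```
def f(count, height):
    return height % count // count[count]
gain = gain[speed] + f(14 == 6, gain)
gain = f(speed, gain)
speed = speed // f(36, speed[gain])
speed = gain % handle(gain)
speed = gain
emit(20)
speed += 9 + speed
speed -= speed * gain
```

gain = gain % speed // speed[speed]

Transformed code:
gain = gain[speed] + gain % (14 == 6) // (14 == 6)[14 == 6]
gain = gain % speed // speed[speed]
speed = speed // (speed[gain] % 36 // 36[36])
speed = gain % handle(gain)
speed = gain
emit(20)
speed = speed + (9 + speed)
speed = speed - speed * gain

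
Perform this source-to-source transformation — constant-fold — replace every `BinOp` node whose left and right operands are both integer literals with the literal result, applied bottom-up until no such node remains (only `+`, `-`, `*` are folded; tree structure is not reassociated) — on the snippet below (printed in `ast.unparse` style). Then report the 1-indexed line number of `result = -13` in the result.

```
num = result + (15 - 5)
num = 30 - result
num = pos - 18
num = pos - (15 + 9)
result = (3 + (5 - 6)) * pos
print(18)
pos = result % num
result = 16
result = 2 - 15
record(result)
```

Transformed code:
num = result + 10
num = 30 - result
num = pos - 18
num = pos - 24
result = 2 * pos
print(18)
pos = result % num
result = 16
result = -13
record(result)

9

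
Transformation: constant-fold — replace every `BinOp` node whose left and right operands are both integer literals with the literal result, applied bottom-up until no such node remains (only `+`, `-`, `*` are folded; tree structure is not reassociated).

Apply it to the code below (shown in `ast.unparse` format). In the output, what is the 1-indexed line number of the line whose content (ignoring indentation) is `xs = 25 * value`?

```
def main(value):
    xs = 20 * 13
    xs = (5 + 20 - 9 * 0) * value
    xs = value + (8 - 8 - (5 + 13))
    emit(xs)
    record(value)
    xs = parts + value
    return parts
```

3

Transformed code:
def main(value):
    xs = 260
    xs = 25 * value
    xs = value + -18
    emit(xs)
    record(value)
    xs = parts + value
    return parts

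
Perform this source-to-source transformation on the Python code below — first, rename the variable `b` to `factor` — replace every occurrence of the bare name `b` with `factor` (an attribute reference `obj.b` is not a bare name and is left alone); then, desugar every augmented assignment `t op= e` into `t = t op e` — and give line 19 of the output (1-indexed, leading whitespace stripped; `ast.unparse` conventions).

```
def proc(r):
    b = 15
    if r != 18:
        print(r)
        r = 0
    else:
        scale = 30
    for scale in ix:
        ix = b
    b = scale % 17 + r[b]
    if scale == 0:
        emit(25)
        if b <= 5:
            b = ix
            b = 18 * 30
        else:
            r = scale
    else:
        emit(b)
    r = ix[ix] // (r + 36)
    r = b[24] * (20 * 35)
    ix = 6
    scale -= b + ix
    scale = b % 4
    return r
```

emit(factor)

Transformed code:
def proc(r):
    factor = 15
    if r != 18:
        print(r)
        r = 0
    else:
        scale = 30
    for scale in ix:
        ix = factor
    factor = scale % 17 + r[factor]
    if scale == 0:
        emit(25)
        if factor <= 5:
            factor = ix
            factor = 18 * 30
        else:
            r = scale
    else:
        emit(factor)
    r = ix[ix] // (r + 36)
    r = factor[24] * (20 * 35)
    ix = 6
    scale = scale - (factor + ix)
    scale = factor % 4
    return r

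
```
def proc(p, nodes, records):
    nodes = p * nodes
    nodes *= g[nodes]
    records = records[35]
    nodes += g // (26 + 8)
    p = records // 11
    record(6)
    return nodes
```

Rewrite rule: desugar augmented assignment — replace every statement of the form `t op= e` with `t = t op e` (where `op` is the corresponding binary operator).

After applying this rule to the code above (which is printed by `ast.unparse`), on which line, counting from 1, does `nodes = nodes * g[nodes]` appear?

Transformed code:
def proc(p, nodes, records):
    nodes = p * nodes
    nodes = nodes * g[nodes]
    records = records[35]
    nodes = nodes + g // (26 + 8)
    p = records // 11
    record(6)
    return nodes

3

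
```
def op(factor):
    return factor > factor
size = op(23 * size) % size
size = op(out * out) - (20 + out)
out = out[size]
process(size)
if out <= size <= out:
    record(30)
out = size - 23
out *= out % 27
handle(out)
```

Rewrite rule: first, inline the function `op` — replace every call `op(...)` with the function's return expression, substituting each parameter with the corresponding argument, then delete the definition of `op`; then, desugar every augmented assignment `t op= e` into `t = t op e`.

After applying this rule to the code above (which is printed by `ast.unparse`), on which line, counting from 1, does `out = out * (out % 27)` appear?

Transformed code:
size = (23 * size > 23 * size) % size
size = (out * out > out * out) - (20 + out)
out = out[size]
process(size)
if out <= size <= out:
    record(30)
out = size - 23
out = out * (out % 27)
handle(out)

8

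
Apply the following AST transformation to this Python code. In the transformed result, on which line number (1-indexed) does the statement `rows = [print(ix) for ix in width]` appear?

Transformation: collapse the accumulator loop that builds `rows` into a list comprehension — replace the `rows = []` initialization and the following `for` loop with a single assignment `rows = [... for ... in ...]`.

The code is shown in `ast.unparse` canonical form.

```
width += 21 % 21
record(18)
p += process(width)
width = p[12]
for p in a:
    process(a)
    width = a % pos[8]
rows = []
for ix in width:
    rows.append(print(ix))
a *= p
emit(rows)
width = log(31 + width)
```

Transformed code:
width += 21 % 21
record(18)
p += process(width)
width = p[12]
for p in a:
    process(a)
    width = a % pos[8]
rows = [print(ix) for ix in width]
a *= p
emit(rows)
width = log(31 + width)

8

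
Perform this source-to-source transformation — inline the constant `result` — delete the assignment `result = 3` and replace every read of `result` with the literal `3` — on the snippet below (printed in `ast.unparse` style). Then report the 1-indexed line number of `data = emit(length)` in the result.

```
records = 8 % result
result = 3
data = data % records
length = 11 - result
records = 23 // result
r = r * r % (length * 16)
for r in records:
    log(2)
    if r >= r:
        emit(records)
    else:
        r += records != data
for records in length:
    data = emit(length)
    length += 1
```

13

Transformed code:
records = 8 % 3
data = data % records
length = 11 - 3
records = 23 // 3
r = r * r % (length * 16)
for r in records:
    log(2)
    if r >= r:
        emit(records)
    else:
        r += records != data
for records in length:
    data = emit(length)
    length += 1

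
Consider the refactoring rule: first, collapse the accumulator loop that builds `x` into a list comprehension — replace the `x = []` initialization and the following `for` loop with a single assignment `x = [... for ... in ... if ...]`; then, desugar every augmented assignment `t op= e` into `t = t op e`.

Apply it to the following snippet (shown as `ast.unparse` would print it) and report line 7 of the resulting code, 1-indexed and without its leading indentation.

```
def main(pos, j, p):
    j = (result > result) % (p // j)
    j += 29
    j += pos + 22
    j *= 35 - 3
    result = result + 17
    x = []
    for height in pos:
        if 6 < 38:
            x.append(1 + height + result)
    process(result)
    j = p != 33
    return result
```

x = [1 + height + result for height in pos if 6 < 38]

Transformed code:
def main(pos, j, p):
    j = (result > result) % (p // j)
    j = j + 29
    j = j + (pos + 22)
    j = j * (35 - 3)
    result = result + 17
    x = [1 + height + result for height in pos if 6 < 38]
    process(result)
    j = p != 33
    return result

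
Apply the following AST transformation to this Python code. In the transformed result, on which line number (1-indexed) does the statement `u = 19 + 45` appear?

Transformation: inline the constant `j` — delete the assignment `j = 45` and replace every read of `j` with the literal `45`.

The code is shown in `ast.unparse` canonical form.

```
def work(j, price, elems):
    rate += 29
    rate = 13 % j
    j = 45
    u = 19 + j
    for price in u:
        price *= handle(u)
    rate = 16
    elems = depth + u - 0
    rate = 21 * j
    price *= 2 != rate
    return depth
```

Transformed code:
def work(j, price, elems):
    rate += 29
    rate = 13 % 45
    u = 19 + 45
    for price in u:
        price *= handle(u)
    rate = 16
    elems = depth + u - 0
    rate = 21 * 45
    price *= 2 != rate
    return depth

4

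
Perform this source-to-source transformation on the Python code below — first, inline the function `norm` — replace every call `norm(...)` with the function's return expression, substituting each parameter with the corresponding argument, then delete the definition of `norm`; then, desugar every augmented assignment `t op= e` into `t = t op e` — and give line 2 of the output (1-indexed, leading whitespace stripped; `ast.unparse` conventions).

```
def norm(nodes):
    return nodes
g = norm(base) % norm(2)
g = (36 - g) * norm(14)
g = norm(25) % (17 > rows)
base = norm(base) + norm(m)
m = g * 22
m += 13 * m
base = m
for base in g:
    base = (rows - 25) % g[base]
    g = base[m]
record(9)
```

Transformed code:
g = base % 2
g = (36 - g) * 14
g = 25 % (17 > rows)
base = base + m
m = g * 22
m = m + 13 * m
base = m
for base in g:
    base = (rows - 25) % g[base]
    g = base[m]
record(9)

g = (36 - g) * 14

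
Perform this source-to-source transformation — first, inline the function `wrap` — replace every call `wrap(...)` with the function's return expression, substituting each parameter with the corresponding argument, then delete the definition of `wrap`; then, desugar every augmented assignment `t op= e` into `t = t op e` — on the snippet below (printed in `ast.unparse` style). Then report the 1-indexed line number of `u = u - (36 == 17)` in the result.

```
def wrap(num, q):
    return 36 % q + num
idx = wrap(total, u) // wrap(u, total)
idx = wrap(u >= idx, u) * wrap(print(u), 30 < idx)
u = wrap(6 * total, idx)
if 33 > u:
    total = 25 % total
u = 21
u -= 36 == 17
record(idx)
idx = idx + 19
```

7

Transformed code:
idx = (36 % u + total) // (36 % total + u)
idx = (36 % u + (u >= idx)) * (36 % (30 < idx) + print(u))
u = 36 % idx + 6 * total
if 33 > u:
    total = 25 % total
u = 21
u = u - (36 == 17)
record(idx)
idx = idx + 19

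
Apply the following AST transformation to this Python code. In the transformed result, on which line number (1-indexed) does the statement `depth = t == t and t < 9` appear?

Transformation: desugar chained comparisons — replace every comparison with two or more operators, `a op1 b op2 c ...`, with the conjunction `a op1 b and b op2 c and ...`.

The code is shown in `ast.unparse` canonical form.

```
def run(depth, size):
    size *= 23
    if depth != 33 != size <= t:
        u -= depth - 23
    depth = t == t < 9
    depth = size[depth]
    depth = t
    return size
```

Transformed code:
def run(depth, size):
    size *= 23
    if depth != 33 and 33 != size and (size <= t):
        u -= depth - 23
    depth = t == t and t < 9
    depth = size[depth]
    depth = t
    return size

5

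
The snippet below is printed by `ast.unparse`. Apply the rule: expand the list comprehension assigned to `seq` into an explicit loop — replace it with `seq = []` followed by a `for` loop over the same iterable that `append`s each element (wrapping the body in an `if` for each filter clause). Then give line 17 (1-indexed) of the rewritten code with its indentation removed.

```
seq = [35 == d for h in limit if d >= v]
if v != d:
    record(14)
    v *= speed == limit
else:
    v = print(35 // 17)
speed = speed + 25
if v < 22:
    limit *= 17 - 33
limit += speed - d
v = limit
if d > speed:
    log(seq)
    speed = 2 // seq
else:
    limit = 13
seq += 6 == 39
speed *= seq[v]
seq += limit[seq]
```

speed = 2 // seq

Transformed code:
seq = []
for h in limit:
    if d >= v:
        seq.append(35 == d)
if v != d:
    record(14)
    v *= speed == limit
else:
    v = print(35 // 17)
speed = speed + 25
if v < 22:
    limit *= 17 - 33
limit += speed - d
v = limit
if d > speed:
    log(seq)
    speed = 2 // seq
else:
    limit = 13
seq += 6 == 39
speed *= seq[v]
seq += limit[seq]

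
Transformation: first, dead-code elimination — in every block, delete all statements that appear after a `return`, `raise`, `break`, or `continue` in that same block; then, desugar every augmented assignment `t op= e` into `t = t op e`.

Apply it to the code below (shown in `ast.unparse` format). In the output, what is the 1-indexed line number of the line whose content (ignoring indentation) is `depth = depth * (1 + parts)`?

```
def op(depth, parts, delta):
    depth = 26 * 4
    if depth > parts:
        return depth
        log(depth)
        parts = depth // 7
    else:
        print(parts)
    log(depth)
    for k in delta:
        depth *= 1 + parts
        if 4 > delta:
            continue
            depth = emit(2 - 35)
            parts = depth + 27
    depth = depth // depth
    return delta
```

9

Transformed code:
def op(depth, parts, delta):
    depth = 26 * 4
    if depth > parts:
        return depth
    else:
        print(parts)
    log(depth)
    for k in delta:
        depth = depth * (1 + parts)
        if 4 > delta:
            continue
    depth = depth // depth
    return delta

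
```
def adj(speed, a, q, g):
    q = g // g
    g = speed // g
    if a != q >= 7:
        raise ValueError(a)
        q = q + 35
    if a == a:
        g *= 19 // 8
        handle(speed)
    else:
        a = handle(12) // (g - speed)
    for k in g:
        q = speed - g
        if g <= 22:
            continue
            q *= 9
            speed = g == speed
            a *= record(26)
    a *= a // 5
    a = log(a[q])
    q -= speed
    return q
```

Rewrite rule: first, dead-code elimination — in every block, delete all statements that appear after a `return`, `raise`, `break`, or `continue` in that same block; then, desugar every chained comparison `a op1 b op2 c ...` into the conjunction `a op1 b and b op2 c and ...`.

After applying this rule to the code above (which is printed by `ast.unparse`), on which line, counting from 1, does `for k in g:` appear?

Transformed code:
def adj(speed, a, q, g):
    q = g // g
    g = speed // g
    if a != q and q >= 7:
        raise ValueError(a)
    if a == a:
        g *= 19 // 8
        handle(speed)
    else:
        a = handle(12) // (g - speed)
    for k in g:
        q = speed - g
        if g <= 22:
            continue
    a *= a // 5
    a = log(a[q])
    q -= speed
    return q

11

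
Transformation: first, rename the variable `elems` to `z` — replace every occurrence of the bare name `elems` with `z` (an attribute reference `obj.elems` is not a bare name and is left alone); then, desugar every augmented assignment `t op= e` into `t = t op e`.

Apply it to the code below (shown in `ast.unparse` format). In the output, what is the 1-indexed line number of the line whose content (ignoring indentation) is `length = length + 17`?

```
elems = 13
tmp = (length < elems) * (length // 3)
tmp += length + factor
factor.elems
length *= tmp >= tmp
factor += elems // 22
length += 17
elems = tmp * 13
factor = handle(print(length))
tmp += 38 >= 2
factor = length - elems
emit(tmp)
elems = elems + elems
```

7

Transformed code:
z = 13
tmp = (length < z) * (length // 3)
tmp = tmp + (length + factor)
factor.elems
length = length * (tmp >= tmp)
factor = factor + z // 22
length = length + 17
z = tmp * 13
factor = handle(print(length))
tmp = tmp + (38 >= 2)
factor = length - z
emit(tmp)
z = z + z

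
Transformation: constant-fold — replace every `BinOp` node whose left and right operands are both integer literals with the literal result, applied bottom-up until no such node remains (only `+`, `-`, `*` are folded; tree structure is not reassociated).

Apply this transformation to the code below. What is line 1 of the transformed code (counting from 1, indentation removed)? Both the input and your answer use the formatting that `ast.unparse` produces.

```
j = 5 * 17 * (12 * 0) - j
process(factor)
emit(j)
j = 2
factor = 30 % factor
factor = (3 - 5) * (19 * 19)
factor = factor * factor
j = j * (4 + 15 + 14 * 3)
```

j = 0 - j

Transformed code:
j = 0 - j
process(factor)
emit(j)
j = 2
factor = 30 % factor
factor = -722
factor = factor * factor
j = j * 61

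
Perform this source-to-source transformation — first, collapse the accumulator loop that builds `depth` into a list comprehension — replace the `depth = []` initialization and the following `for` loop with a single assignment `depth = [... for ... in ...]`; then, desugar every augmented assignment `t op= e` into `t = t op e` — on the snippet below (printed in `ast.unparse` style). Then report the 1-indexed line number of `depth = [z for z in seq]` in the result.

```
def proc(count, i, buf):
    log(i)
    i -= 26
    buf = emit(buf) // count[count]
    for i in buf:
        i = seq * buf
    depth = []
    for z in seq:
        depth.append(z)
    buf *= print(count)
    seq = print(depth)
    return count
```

Transformed code:
def proc(count, i, buf):
    log(i)
    i = i - 26
    buf = emit(buf) // count[count]
    for i in buf:
        i = seq * buf
    depth = [z for z in seq]
    buf = buf * print(count)
    seq = print(depth)
    return count

7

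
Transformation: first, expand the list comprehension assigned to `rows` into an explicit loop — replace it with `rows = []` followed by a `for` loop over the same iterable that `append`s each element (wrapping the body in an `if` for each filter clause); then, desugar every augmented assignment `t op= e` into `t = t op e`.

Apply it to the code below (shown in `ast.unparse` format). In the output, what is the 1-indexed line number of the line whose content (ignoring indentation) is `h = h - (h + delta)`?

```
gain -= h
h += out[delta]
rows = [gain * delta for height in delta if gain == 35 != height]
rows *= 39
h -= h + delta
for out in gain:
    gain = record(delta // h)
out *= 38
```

Transformed code:
gain = gain - h
h = h + out[delta]
rows = []
for height in delta:
    if gain == 35 != height:
        rows.append(gain * delta)
rows = rows * 39
h = h - (h + delta)
for out in gain:
    gain = record(delta // h)
out = out * 38

8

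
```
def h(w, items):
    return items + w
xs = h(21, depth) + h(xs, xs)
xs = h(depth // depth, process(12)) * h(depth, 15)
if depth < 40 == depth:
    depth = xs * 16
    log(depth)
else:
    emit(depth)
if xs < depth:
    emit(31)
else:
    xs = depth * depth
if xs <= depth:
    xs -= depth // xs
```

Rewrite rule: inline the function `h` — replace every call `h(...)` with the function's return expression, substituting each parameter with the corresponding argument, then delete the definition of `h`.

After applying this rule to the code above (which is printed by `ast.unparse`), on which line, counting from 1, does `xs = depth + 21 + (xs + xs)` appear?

Transformed code:
xs = depth + 21 + (xs + xs)
xs = (process(12) + depth // depth) * (15 + depth)
if depth < 40 == depth:
    depth = xs * 16
    log(depth)
else:
    emit(depth)
if xs < depth:
    emit(31)
else:
    xs = depth * depth
if xs <= depth:
    xs -= depth // xs

1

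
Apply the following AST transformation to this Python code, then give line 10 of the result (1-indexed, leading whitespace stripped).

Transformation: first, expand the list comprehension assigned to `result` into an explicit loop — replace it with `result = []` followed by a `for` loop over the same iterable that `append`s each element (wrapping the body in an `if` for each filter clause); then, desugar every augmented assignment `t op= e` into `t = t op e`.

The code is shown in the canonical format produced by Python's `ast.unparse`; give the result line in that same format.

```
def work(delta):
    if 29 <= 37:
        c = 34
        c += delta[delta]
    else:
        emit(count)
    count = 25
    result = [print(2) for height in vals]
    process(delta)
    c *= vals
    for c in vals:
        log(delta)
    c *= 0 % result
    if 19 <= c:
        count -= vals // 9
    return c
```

Transformed code:
def work(delta):
    if 29 <= 37:
        c = 34
        c = c + delta[delta]
    else:
        emit(count)
    count = 25
    result = []
    for height in vals:
        result.append(print(2))
    process(delta)
    c = c * vals
    for c in vals:
        log(delta)
    c = c * (0 % result)
    if 19 <= c:
        count = count - vals // 9
    return c

result.append(print(2))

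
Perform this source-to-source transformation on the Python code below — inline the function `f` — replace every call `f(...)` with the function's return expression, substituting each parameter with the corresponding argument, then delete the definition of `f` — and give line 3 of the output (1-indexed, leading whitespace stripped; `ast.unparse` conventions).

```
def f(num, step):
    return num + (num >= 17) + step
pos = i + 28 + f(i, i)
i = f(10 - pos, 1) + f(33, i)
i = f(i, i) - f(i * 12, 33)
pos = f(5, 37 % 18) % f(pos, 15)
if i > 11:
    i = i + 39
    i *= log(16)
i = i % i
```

i = i + (i >= 17) + i - (i * 12 + (i * 12 >= 17) + 33)

Transformed code:
pos = i + 28 + (i + (i >= 17) + i)
i = 10 - pos + (10 - pos >= 17) + 1 + (33 + (33 >= 17) + i)
i = i + (i >= 17) + i - (i * 12 + (i * 12 >= 17) + 33)
pos = (5 + (5 >= 17) + 37 % 18) % (pos + (pos >= 17) + 15)
if i > 11:
    i = i + 39
    i *= log(16)
i = i % i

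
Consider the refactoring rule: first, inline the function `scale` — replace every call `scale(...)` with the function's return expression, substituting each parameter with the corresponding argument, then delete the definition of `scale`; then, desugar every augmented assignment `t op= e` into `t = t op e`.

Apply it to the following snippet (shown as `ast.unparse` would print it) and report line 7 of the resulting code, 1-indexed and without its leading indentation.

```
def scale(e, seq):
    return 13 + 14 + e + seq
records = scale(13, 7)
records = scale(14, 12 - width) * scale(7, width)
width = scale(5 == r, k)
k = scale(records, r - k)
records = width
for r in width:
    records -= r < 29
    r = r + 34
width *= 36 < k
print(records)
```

Transformed code:
records = 13 + 14 + 13 + 7
records = (13 + 14 + 14 + (12 - width)) * (13 + 14 + 7 + width)
width = 13 + 14 + (5 == r) + k
k = 13 + 14 + records + (r - k)
records = width
for r in width:
    records = records - (r < 29)
    r = r + 34
width = width * (36 < k)
print(records)

records = records - (r < 29)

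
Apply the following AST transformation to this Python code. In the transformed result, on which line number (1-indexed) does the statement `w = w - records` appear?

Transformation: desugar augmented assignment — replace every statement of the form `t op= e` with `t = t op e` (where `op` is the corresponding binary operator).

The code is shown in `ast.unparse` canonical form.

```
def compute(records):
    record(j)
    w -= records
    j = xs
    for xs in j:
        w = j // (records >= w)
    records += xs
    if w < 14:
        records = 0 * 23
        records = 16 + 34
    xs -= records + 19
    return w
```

Transformed code:
def compute(records):
    record(j)
    w = w - records
    j = xs
    for xs in j:
        w = j // (records >= w)
    records = records + xs
    if w < 14:
        records = 0 * 23
        records = 16 + 34
    xs = xs - (records + 19)
    return w

3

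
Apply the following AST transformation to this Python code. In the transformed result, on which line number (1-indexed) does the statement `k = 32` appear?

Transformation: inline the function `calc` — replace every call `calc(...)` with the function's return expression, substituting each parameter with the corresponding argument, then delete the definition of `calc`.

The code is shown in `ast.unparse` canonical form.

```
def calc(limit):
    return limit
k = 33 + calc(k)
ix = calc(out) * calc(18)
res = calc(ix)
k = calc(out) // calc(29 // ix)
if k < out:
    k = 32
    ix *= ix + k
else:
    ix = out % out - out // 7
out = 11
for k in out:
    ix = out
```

6

Transformed code:
k = 33 + k
ix = out * 18
res = ix
k = out // (29 // ix)
if k < out:
    k = 32
    ix *= ix + k
else:
    ix = out % out - out // 7
out = 11
for k in out:
    ix = out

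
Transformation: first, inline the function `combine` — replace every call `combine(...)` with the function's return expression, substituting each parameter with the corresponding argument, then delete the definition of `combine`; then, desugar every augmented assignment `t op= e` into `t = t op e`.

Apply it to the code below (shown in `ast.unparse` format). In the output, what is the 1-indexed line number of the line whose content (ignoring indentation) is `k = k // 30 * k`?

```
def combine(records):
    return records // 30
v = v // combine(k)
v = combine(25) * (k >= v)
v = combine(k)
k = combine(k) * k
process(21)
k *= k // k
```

4

Transformed code:
v = v // (k // 30)
v = 25 // 30 * (k >= v)
v = k // 30
k = k // 30 * k
process(21)
k = k * (k // k)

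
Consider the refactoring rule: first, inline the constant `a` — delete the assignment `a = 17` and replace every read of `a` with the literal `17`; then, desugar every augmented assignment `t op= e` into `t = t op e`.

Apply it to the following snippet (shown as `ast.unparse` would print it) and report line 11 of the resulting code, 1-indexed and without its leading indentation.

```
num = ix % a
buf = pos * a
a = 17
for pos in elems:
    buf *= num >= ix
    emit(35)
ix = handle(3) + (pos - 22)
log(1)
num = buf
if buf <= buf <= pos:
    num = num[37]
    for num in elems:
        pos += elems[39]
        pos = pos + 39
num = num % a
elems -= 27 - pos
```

Transformed code:
num = ix % 17
buf = pos * 17
for pos in elems:
    buf = buf * (num >= ix)
    emit(35)
ix = handle(3) + (pos - 22)
log(1)
num = buf
if buf <= buf <= pos:
    num = num[37]
    for num in elems:
        pos = pos + elems[39]
        pos = pos + 39
num = num % 17
elems = elems - (27 - pos)

for num in elems:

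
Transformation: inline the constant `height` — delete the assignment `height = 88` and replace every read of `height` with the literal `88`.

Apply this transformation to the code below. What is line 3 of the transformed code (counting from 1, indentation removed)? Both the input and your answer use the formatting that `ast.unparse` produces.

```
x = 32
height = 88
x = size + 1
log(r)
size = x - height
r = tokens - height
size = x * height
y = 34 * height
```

log(r)

Transformed code:
x = 32
x = size + 1
log(r)
size = x - 88
r = tokens - 88
size = x * 88
y = 34 * 88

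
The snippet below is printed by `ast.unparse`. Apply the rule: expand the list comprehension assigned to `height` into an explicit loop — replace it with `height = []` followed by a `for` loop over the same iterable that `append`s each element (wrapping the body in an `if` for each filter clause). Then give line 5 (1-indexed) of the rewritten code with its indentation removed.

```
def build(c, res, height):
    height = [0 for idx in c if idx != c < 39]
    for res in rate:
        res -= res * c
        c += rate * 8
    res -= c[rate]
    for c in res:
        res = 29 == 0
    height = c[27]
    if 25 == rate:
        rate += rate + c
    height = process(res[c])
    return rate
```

height.append(0)

Transformed code:
def build(c, res, height):
    height = []
    for idx in c:
        if idx != c < 39:
            height.append(0)
    for res in rate:
        res -= res * c
        c += rate * 8
    res -= c[rate]
    for c in res:
        res = 29 == 0
    height = c[27]
    if 25 == rate:
        rate += rate + c
    height = process(res[c])
    return rate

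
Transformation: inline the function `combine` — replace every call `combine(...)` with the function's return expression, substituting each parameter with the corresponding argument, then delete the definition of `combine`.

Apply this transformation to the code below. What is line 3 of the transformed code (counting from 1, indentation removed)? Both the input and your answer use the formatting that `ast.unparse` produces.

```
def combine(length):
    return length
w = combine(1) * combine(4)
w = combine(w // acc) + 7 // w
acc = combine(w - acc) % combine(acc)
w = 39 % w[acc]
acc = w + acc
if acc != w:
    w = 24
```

Transformed code:
w = 1 * 4
w = w // acc + 7 // w
acc = (w - acc) % acc
w = 39 % w[acc]
acc = w + acc
if acc != w:
    w = 24

acc = (w - acc) % acc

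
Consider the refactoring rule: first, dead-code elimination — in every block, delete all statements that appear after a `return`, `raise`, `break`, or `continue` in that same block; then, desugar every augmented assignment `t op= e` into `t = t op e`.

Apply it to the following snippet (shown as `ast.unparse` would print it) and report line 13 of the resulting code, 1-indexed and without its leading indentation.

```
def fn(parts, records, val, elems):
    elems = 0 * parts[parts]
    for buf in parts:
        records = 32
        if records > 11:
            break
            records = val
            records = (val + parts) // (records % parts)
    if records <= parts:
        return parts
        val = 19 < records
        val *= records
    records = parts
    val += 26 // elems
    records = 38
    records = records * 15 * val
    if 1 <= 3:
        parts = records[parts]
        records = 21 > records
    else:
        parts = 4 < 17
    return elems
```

Transformed code:
def fn(parts, records, val, elems):
    elems = 0 * parts[parts]
    for buf in parts:
        records = 32
        if records > 11:
            break
    if records <= parts:
        return parts
    records = parts
    val = val + 26 // elems
    records = 38
    records = records * 15 * val
    if 1 <= 3:
        parts = records[parts]
        records = 21 > records
    else:
        parts = 4 < 17
    return elems

if 1 <= 3:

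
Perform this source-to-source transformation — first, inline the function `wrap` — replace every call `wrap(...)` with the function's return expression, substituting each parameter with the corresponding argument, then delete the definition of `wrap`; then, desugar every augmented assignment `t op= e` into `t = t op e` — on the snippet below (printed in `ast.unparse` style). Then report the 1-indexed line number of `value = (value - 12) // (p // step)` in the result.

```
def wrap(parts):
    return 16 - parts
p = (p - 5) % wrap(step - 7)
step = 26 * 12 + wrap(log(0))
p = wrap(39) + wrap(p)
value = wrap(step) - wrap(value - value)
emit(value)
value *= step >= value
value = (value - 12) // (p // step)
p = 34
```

Transformed code:
p = (p - 5) % (16 - (step - 7))
step = 26 * 12 + (16 - log(0))
p = 16 - 39 + (16 - p)
value = 16 - step - (16 - (value - value))
emit(value)
value = value * (step >= value)
value = (value - 12) // (p // step)
p = 34

7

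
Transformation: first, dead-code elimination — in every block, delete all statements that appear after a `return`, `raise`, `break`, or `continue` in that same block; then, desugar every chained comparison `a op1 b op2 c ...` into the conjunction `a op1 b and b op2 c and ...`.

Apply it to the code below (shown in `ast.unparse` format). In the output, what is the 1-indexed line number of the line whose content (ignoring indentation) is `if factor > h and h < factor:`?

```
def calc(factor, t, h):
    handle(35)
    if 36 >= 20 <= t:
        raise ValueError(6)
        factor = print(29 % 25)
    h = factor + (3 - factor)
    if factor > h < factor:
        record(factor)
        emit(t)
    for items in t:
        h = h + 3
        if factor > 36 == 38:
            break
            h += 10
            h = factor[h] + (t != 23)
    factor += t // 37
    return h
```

Transformed code:
def calc(factor, t, h):
    handle(35)
    if 36 >= 20 and 20 <= t:
        raise ValueError(6)
    h = factor + (3 - factor)
    if factor > h and h < factor:
        record(factor)
        emit(t)
    for items in t:
        h = h + 3
        if factor > 36 and 36 == 38:
            break
    factor += t // 37
    return h

6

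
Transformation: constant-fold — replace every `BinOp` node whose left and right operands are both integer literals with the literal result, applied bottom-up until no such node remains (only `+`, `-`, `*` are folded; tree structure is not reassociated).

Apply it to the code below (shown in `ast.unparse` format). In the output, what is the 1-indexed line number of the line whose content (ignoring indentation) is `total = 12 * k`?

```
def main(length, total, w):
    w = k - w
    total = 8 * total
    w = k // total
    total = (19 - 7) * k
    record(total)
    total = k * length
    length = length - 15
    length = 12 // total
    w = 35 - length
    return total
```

Transformed code:
def main(length, total, w):
    w = k - w
    total = 8 * total
    w = k // total
    total = 12 * k
    record(total)
    total = k * length
    length = length - 15
    length = 12 // total
    w = 35 - length
    return total

5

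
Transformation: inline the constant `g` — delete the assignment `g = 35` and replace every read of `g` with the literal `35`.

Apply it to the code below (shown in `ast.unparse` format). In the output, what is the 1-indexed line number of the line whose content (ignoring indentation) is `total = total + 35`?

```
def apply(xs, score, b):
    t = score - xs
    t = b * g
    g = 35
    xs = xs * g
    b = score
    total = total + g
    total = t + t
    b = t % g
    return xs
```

Transformed code:
def apply(xs, score, b):
    t = score - xs
    t = b * 35
    xs = xs * 35
    b = score
    total = total + 35
    total = t + t
    b = t % 35
    return xs

6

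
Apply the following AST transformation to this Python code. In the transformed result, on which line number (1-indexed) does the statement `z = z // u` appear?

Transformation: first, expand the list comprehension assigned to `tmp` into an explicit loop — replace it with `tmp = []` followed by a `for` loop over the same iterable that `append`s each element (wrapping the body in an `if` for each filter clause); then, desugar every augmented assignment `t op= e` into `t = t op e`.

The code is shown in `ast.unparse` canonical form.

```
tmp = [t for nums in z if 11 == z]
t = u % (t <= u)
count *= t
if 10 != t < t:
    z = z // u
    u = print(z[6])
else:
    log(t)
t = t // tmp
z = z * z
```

8

Transformed code:
tmp = []
for nums in z:
    if 11 == z:
        tmp.append(t)
t = u % (t <= u)
count = count * t
if 10 != t < t:
    z = z // u
    u = print(z[6])
else:
    log(t)
t = t // tmp
z = z * z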